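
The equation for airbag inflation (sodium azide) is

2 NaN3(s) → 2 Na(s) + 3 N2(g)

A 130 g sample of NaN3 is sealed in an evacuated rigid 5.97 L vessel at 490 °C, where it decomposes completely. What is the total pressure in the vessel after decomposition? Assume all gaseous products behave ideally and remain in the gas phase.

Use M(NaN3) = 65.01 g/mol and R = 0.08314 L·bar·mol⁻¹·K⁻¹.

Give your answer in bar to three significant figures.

n(NaN3) = 130 / 65.01 = 2.000 mol
n(gas produced) = (3/2) × 2.000 = 3.000 mol
P = nRT/V = 3.000 × 0.08314 × 763.15 / 5.97 = 31.88 bar

31.9 bar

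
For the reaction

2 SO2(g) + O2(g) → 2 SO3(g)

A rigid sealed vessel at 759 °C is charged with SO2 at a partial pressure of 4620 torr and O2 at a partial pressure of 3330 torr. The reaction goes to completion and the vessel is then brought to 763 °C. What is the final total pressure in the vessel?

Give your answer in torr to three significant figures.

5660 torr

Because the vessel is rigid and T is held at 759 °C, work the stoichiometry in partial pressures (P_i = n_iRT/V).
P(O2) required for 4620 torr of SO2 = (1/2) × 4620 = 2310 torr; available 3330 torr, so SO2 is limiting.
P(O2) remaining = 3330 − (1/2) × 4620 = 1020 torr
P(gaseous products) = (2)/2 × 4620 = 4620 torr
P_total at 759 °C = 1020 + 4620 = 5640 torr
Scaling to 763 °C: P = 5640 × 1036.15/1032.15 = 5662 torr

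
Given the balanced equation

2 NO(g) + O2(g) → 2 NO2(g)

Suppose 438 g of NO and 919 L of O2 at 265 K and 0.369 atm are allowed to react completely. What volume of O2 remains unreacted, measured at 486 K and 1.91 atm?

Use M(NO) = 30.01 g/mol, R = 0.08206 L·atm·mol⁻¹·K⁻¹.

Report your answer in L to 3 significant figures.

n(NO) = 438 / 30.01 = 14.60 mol
n(O2) = PV/RT = (0.369 × 919) / (0.08206 × 265) = 15.59 mol
For 14.60 mol NO, stoichiometry requires (1/2) × 14.60 = 7.300 mol O2; 15.59 mol is available, so NO is limiting.
n(O2) consumed = (1/2) × 14.60 = 7.300 mol; remaining = 15.59 − 7.300 = 8.290 mol
V(O2) = nRT/P = 8.290 × 0.08206 × 486 / 1.91 = 173.1 L

173 L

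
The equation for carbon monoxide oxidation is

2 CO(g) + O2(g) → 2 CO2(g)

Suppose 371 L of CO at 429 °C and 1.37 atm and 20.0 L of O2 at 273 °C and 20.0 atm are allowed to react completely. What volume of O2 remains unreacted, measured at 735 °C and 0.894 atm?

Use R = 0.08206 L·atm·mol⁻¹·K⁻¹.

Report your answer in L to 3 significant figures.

n(CO) = PV/RT = (1.37 × 371) / (0.08206 × 702.15) = 8.821 mol
n(O2) = PV/RT = (20.0 × 20.0) / (0.08206 × 546.15) = 8.925 mol
For 8.821 mol CO, stoichiometry requires (1/2) × 8.821 = 4.410 mol O2; 8.925 mol is available, so CO is limiting.
n(O2) consumed = (1/2) × 8.821 = 4.410 mol; remaining = 8.925 − 4.410 = 4.515 mol
V(O2) = nRT/P = 4.515 × 0.08206 × 1008.15 / 0.894 = 417.8 L

418 L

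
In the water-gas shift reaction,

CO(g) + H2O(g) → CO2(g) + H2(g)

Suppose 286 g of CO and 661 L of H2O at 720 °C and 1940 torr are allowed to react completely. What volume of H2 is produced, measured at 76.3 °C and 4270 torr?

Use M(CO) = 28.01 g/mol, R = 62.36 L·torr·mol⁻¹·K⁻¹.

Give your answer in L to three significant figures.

n(CO) = 286 / 28.01 = 10.21 mol
n(H2O) = PV/RT = (1940 × 661) / (62.36 × 993.15) = 20.71 mol
For 10.21 mol CO, stoichiometry requires (1/1) × 10.21 = 10.21 mol H2O; 20.71 mol is available, so CO is limiting.
n(H2) = (1/1) × 10.21 = 10.21 mol
V(H2) = nRT/P = 10.21 × 62.36 × 349.45 / 4270 = 52.11 L

52.1 L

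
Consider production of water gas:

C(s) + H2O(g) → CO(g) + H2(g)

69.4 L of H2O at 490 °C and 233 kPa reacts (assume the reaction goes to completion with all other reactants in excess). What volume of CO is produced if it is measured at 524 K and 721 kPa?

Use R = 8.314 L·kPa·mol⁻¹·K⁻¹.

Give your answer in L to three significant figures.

n(H2O) = PV/RT = (233 × 69.4) / (8.314 × 763.15) = 2.549 mol
n(CO) = (1/1) × 2.549 = 2.549 mol
V = nRT/P = 2.549 × 8.314 × 524 / 721 = 15.40 L

15.4 L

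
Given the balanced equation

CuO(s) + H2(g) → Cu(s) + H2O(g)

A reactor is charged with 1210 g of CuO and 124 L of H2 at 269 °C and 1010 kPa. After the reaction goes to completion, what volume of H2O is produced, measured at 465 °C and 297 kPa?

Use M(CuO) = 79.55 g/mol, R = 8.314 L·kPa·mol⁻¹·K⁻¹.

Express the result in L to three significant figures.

n(CuO) = 1210 / 79.55 = 15.21 mol
n(H2) = PV/RT = (1010 × 124) / (8.314 × 542.15) = 27.79 mol
For 15.21 mol CuO, stoichiometry requires (1/1) × 15.21 = 15.21 mol H2; 27.79 mol is available, so CuO is limiting.
n(H2O) = (1/1) × 15.21 = 15.21 mol
V(H2O) = nRT/P = 15.21 × 8.314 × 738.15 / 297 = 314.3 L

314 L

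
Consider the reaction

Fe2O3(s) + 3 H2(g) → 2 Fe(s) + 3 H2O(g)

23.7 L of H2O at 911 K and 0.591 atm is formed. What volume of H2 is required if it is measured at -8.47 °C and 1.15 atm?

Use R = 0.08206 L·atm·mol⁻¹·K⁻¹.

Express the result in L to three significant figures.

3.54 L

n(H2O) = PV/RT = (0.591 × 23.7) / (0.08206 × 911) = 0.1874 mol
n(H2) = (3/3) × 0.1874 = 0.1874 mol
V = nRT/P = 0.1874 × 0.08206 × 264.68 / 1.15 = 3.539 L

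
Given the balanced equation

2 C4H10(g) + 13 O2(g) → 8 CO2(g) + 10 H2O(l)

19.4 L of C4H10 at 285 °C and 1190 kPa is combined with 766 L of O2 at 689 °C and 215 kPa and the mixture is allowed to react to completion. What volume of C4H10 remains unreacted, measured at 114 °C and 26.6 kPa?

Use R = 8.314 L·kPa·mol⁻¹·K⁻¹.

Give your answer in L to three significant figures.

n(C4H10) = PV/RT = (1190 × 19.4) / (8.314 × 558.15) = 4.975 mol
n(O2) = PV/RT = (215 × 766) / (8.314 × 962.15) = 20.59 mol
For 4.975 mol C4H10, stoichiometry requires (13/2) × 4.975 = 32.34 mol O2; 20.59 mol is available, so O2 is limiting.
n(C4H10) consumed = (2/13) × 20.59 = 3.168 mol; remaining = 4.975 − 3.168 = 1.807 mol
V(C4H10) = nRT/P = 1.807 × 8.314 × 387.15 / 26.6 = 218.7 L

219 L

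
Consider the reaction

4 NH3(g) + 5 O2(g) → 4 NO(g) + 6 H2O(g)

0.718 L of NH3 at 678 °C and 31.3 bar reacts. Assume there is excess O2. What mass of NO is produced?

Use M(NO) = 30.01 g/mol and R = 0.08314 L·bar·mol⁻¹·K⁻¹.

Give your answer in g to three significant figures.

n(NH3) = PV/RT = (31.3 × 0.718) / (0.08314 × 951.15) = 0.2842 mol
n(NO) = (4/4) × 0.2842 = 0.2842 mol
m(NO) = 0.2842 × 30.01 = 8.529 g

8.53 g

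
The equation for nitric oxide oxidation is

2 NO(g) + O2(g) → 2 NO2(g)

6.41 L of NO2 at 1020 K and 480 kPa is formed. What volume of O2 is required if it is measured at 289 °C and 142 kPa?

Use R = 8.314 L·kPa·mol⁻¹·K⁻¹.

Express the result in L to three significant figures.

n(NO2) = PV/RT = (480 × 6.41) / (8.314 × 1020) = 0.3628 mol
n(O2) = (1/2) × 0.3628 = 0.1814 mol
V = nRT/P = 0.1814 × 8.314 × 562.15 / 142 = 5.971 L

5.97 L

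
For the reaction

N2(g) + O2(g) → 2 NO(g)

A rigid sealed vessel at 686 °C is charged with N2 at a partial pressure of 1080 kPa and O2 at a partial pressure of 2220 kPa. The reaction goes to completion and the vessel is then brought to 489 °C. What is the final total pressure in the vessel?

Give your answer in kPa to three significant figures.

At constant V, partial pressures at 686 °C are proportional to moles, so apply stoichiometry directly to pressures.
P(O2) required for 1080 kPa of N2 = (1/1) × 1080 = 1080 kPa; available 2220 kPa, so N2 is limiting.
P(O2) remaining = 2220 − (1/1) × 1080 = 1140 kPa
P(gaseous products) = (2)/1 × 1080 = 2160 kPa
P_total at 686 °C = 1140 + 2160 = 3300 kPa
Scaling to 489 °C: P = 3300 × 762.15/959.15 = 2622 kPa

2620 kPa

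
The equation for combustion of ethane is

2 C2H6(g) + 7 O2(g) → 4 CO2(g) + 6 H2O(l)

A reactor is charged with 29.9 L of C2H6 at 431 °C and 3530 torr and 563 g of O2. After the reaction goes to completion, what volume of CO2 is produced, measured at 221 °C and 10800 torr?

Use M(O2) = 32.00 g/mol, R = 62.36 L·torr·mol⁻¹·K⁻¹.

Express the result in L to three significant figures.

n(C2H6) = PV/RT = (3530 × 29.9) / (62.36 × 704.15) = 2.404 mol
n(O2) = 563 / 32.00 = 17.59 mol
For 2.404 mol C2H6, stoichiometry requires (7/2) × 2.404 = 8.414 mol O2; 17.59 mol is available, so C2H6 is limiting.
n(CO2) = (4/2) × 2.404 = 4.808 mol
V(CO2) = nRT/P = 4.808 × 62.36 × 494.15 / 10800 = 13.72 L

13.7 L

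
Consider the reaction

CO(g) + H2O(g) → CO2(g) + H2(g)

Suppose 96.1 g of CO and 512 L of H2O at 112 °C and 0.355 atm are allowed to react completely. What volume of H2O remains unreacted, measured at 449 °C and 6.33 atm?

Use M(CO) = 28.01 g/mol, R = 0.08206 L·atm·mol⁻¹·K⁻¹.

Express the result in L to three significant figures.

21.7 L

n(CO) = 96.1 / 28.01 = 3.431 mol
n(H2O) = PV/RT = (0.355 × 512) / (0.08206 × 385.15) = 5.751 mol
For 3.431 mol CO, stoichiometry requires (1/1) × 3.431 = 3.431 mol H2O; 5.751 mol is available, so CO is limiting.
n(H2O) consumed = (1/1) × 3.431 = 3.431 mol; remaining = 5.751 − 3.431 = 2.320 mol
V(H2O) = nRT/P = 2.320 × 0.08206 × 722.15 / 6.33 = 21.72 L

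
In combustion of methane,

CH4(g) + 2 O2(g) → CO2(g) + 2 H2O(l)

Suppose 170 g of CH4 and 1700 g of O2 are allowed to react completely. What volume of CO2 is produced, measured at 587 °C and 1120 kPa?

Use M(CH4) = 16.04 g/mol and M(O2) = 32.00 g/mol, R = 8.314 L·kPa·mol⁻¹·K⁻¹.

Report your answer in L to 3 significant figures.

67.7 L

n(CH4) = 170 / 16.04 = 10.60 mol
n(O2) = 1700 / 32.00 = 53.12 mol
For 10.60 mol CH4, stoichiometry requires (2/1) × 10.60 = 21.20 mol O2; 53.12 mol is available, so CH4 is limiting.
n(CO2) = (1/1) × 10.60 = 10.60 mol
V(CO2) = nRT/P = 10.60 × 8.314 × 860.15 / 1120 = 67.68 L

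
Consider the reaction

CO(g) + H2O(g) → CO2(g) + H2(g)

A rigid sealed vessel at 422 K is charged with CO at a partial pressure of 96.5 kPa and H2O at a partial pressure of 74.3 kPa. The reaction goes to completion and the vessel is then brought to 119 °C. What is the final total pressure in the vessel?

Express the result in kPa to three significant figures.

159 kPa

Because the vessel is rigid and T is held at 422 K, work the stoichiometry in partial pressures (P_i = n_iRT/V).
P(H2O) required for 96.5 kPa of CO = (1/1) × 96.5 = 96.50 kPa; available 74.3 kPa, so H2O is limiting.
P(CO) remaining = 96.5 − (1/1) × 74.3 = 22.20 kPa
P(gaseous products) = (1+1)/1 × 74.3 = 148.6 kPa
P_total at 422 K = 22.20 + 148.6 = 170.8 kPa
Scaling to 119 °C: P = 170.8 × 392.15/422 = 158.7 kPa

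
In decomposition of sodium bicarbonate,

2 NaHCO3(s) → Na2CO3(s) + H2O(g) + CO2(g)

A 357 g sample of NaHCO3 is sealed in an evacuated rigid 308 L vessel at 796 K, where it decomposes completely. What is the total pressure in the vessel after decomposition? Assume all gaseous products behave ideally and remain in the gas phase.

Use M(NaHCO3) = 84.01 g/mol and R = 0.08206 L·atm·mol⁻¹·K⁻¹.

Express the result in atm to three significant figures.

0.901 atm

n(NaHCO3) = 357 / 84.01 = 4.249 mol
n(gas produced) = (2/2) × 4.249 = 4.249 mol
P = nRT/V = 4.249 × 0.08206 × 796 / 308 = 0.9011 atm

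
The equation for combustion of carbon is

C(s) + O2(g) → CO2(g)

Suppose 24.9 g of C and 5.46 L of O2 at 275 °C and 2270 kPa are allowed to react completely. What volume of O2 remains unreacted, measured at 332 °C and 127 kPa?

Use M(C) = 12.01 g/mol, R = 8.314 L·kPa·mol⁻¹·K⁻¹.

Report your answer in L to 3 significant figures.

25.6 L

n(C) = 24.9 / 12.01 = 2.073 mol
n(O2) = PV/RT = (2270 × 5.46) / (8.314 × 548.15) = 2.720 mol
For 2.073 mol C, stoichiometry requires (1/1) × 2.073 = 2.073 mol O2; 2.720 mol is available, so C is limiting.
n(O2) consumed = (1/1) × 2.073 = 2.073 mol; remaining = 2.720 − 2.073 = 0.6470 mol
V(O2) = nRT/P = 0.6470 × 8.314 × 605.15 / 127 = 25.63 L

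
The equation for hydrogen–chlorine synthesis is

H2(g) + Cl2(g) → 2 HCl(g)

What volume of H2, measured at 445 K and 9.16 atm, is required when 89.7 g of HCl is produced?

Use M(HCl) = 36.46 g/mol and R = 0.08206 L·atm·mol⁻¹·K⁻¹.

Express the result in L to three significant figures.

n(HCl) = 89.70 / 36.46 = 2.460 mol
n(H2) = (1/2) × 2.460 = 1.230 mol
V = nRT/P = 1.230 × 0.08206 × 445 / 9.16 = 4.903 L

4.90 L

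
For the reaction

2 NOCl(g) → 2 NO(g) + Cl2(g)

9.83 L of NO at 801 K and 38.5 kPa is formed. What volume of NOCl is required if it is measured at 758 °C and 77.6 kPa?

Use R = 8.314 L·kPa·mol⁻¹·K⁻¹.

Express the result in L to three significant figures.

n(NO) = PV/RT = (38.5 × 9.83) / (8.314 × 801) = 0.05683 mol
n(NOCl) = (2/2) × 0.05683 = 0.05683 mol
V = nRT/P = 0.05683 × 8.314 × 1031.15 / 77.6 = 6.278 L

6.28 L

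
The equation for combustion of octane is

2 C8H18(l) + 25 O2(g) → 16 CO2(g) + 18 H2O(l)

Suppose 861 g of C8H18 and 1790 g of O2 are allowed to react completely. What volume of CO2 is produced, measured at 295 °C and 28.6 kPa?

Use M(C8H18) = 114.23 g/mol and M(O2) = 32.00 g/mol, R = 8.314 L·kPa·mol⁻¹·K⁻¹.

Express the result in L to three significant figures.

5910 L

n(C8H18) = 861 / 114.23 = 7.537 mol
n(O2) = 1790 / 32.00 = 55.94 mol
For 7.537 mol C8H18, stoichiometry requires (25/2) × 7.537 = 94.21 mol O2; 55.94 mol is available, so O2 is limiting.
n(CO2) = (16/25) × 55.94 = 35.80 mol
V(CO2) = nRT/P = 35.80 × 8.314 × 568.15 / 28.6 = 5913 L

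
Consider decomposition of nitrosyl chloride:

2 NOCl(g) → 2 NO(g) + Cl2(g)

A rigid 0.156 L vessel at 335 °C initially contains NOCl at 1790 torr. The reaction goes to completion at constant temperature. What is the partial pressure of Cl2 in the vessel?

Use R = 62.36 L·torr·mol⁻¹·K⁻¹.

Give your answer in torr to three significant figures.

n(NOCl)₀ = PV/RT = (1790 × 0.156) / (62.36 × 608.15) = 0.007363 mol
n(Cl2) = (1/2) × 0.007363 = 0.003681 mol
P(Cl2) = nRT/V = 0.003681 × 62.36 × 608.15 / 0.156 = 894.9 torr

895 torr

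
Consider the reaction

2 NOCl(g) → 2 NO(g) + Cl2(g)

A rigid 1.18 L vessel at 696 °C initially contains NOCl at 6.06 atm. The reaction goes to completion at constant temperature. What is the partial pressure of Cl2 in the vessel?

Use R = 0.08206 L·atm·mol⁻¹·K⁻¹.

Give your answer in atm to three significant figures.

n(NOCl)₀ = PV/RT = (6.06 × 1.18) / (0.08206 × 969.15) = 0.08991 mol
n(Cl2) = (1/2) × 0.08991 = 0.04496 mol
P(Cl2) = nRT/V = 0.04496 × 0.08206 × 969.15 / 1.18 = 3.030 atm

3.03 atm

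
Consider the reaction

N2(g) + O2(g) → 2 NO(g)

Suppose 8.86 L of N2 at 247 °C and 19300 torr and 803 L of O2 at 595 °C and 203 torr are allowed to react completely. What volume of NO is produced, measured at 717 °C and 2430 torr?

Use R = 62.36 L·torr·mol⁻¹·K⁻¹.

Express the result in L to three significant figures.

n(N2) = PV/RT = (19300 × 8.86) / (62.36 × 520.15) = 5.272 mol
n(O2) = PV/RT = (203 × 803) / (62.36 × 868.15) = 3.011 mol
For 5.272 mol N2, stoichiometry requires (1/1) × 5.272 = 5.272 mol O2; 3.011 mol is available, so O2 is limiting.
n(NO) = (2/1) × 3.011 = 6.022 mol
V(NO) = nRT/P = 6.022 × 62.36 × 990.15 / 2430 = 153.0 L

153 L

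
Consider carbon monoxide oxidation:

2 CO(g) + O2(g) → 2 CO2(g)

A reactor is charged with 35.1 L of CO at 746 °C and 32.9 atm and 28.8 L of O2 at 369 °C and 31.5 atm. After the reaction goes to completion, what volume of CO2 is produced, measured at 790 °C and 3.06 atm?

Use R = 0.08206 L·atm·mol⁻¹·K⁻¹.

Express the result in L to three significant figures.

n(CO) = PV/RT = (32.9 × 35.1) / (0.08206 × 1019.15) = 13.81 mol
n(O2) = PV/RT = (31.5 × 28.8) / (0.08206 × 642.15) = 17.22 mol
For 13.81 mol CO, stoichiometry requires (1/2) × 13.81 = 6.905 mol O2; 17.22 mol is available, so CO is limiting.
n(CO2) = (2/2) × 13.81 = 13.81 mol
V(CO2) = nRT/P = 13.81 × 0.08206 × 1063.15 / 3.06 = 393.7 L

394 L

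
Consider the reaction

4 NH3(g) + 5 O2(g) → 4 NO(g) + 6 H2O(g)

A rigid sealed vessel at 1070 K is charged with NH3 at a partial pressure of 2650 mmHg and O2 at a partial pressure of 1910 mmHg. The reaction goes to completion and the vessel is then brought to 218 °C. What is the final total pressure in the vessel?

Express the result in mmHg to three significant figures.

With V and T fixed, P_i ∝ n_i, so the mole ratios apply directly to partial pressures at 1070 K.
P(O2) required for 2650 mmHg of NH3 = (5/4) × 2650 = 3312 mmHg; available 1910 mmHg, so O2 is limiting.
P(NH3) remaining = 2650 − (4/5) × 1910 = 1122 mmHg
P(gaseous products) = (4+6)/5 × 1910 = 3820 mmHg
P_total at 1070 K = 1122 + 3820 = 4942 mmHg
Scaling to 218 °C: P = 4942 × 491.15/1070 = 2268 mmHg

2270 mmHg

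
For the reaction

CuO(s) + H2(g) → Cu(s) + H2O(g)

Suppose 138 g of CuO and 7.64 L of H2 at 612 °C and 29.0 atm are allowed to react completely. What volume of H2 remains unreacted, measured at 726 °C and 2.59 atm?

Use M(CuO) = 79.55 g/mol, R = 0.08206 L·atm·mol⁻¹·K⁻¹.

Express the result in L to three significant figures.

41.6 L

n(CuO) = 138 / 79.55 = 1.735 mol
n(H2) = PV/RT = (29.0 × 7.64) / (0.08206 × 885.15) = 3.050 mol
For 1.735 mol CuO, stoichiometry requires (1/1) × 1.735 = 1.735 mol H2; 3.050 mol is available, so CuO is limiting.
n(H2) consumed = (1/1) × 1.735 = 1.735 mol; remaining = 3.050 − 1.735 = 1.315 mol
V(H2) = nRT/P = 1.315 × 0.08206 × 999.15 / 2.59 = 41.63 L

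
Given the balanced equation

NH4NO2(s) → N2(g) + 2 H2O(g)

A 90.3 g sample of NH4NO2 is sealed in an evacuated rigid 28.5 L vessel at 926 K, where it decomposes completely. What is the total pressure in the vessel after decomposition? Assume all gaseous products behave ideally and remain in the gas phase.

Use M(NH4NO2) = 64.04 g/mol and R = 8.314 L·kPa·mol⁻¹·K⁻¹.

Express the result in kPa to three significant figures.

n(NH4NO2) = 90.3 / 64.04 = 1.410 mol
n(gas produced) = (3/1) × 1.410 = 4.230 mol
P = nRT/V = 4.230 × 8.314 × 926 / 28.5 = 1143 kPa

1140 kPa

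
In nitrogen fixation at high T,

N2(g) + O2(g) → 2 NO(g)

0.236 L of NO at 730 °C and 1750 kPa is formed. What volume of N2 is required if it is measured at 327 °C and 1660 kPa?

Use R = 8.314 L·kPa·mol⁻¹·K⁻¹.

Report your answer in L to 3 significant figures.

0.0744 L

n(NO) = PV/RT = (1750 × 0.236) / (8.314 × 1003.15) = 0.04952 mol
n(N2) = (1/2) × 0.04952 = 0.02476 mol
V = nRT/P = 0.02476 × 8.314 × 600.15 / 1660 = 0.07442 L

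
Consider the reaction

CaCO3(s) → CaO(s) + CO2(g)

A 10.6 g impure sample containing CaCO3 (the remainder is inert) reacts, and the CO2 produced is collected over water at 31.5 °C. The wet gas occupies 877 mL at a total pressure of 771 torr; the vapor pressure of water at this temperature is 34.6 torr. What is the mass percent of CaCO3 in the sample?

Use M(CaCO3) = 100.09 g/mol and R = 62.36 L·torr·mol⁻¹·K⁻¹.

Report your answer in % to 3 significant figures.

32.1 %

P(CO2) = 771 − 34.6 = 736.4 torr
n(CO2) = PV/RT = (736.4 × 0.8770) / (62.36 × 304.65) = 0.03399 mol
n(CaCO3) = (1/1) × 0.03399 = 0.03399 mol
m(CaCO3) = 0.03399 × 100.09 = 3.402 g
%CaCO3 = 3.402 / 10.6 × 100 = 32.09%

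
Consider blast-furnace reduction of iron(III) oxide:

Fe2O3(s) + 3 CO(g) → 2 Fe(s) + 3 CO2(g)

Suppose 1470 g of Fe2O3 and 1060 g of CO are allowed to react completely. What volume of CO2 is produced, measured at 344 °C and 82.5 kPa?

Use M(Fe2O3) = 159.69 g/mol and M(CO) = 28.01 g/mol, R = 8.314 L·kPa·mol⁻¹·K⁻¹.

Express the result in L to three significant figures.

n(Fe2O3) = 1470 / 159.69 = 9.205 mol
n(CO) = 1060 / 28.01 = 37.84 mol
For 9.205 mol Fe2O3, stoichiometry requires (3/1) × 9.205 = 27.62 mol CO; 37.84 mol is available, so Fe2O3 is limiting.
n(CO2) = (3/1) × 9.205 = 27.62 mol
V(CO2) = nRT/P = 27.62 × 8.314 × 617.15 / 82.5 = 1718 L

1720 L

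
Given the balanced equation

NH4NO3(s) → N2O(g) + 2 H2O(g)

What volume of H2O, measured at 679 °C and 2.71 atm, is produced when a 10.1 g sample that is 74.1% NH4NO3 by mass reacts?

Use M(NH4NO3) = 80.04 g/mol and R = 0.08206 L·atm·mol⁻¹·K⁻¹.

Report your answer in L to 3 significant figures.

5.39 L

mass of NH4NO3 = 10.1 × 74.1/100 = 7.484 g
n(NH4NO3) = 7.484 / 80.04 = 0.09350 mol
n(H2O) = (2/1) × 0.09350 = 0.1870 mol
V = nRT/P = 0.1870 × 0.08206 × 952.15 / 2.71 = 5.391 L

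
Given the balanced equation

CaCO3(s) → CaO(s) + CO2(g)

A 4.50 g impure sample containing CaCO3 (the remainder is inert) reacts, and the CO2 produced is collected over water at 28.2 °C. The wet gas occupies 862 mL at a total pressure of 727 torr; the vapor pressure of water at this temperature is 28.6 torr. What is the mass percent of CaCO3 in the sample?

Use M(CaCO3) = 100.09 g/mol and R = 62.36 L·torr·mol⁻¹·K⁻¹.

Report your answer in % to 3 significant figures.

71.3 %

P(CO2) = 727 − 28.6 = 698.4 torr
n(CO2) = PV/RT = (698.4 × 0.8620) / (62.36 × 301.35) = 0.03204 mol
n(CaCO3) = (1/1) × 0.03204 = 0.03204 mol
m(CaCO3) = 0.03204 × 100.09 = 3.207 g
%CaCO3 = 3.207 / 4.50 × 100 = 71.27%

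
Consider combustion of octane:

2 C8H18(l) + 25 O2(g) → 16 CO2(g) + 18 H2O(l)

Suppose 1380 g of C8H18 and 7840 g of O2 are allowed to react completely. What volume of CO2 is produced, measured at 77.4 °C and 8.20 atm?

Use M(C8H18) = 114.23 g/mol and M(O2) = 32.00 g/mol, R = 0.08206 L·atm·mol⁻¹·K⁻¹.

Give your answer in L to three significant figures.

339 L

n(C8H18) = 1380 / 114.23 = 12.08 mol
n(O2) = 7840 / 32.00 = 245.0 mol
For 12.08 mol C8H18, stoichiometry requires (25/2) × 12.08 = 151.0 mol O2; 245.0 mol is available, so C8H18 is limiting.
n(CO2) = (16/2) × 12.08 = 96.64 mol
V(CO2) = nRT/P = 96.64 × 0.08206 × 350.55 / 8.20 = 339.0 L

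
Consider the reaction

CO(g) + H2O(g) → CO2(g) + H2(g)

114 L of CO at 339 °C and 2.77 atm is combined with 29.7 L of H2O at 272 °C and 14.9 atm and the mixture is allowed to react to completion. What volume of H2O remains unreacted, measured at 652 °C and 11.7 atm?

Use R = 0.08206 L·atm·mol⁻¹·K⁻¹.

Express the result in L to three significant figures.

n(CO) = PV/RT = (2.77 × 114) / (0.08206 × 612.15) = 6.286 mol
n(H2O) = PV/RT = (14.9 × 29.7) / (0.08206 × 545.15) = 9.892 mol
For 6.286 mol CO, stoichiometry requires (1/1) × 6.286 = 6.286 mol H2O; 9.892 mol is available, so CO is limiting.
n(H2O) consumed = (1/1) × 6.286 = 6.286 mol; remaining = 9.892 − 6.286 = 3.606 mol
V(H2O) = nRT/P = 3.606 × 0.08206 × 925.15 / 11.7 = 23.40 L

23.4 L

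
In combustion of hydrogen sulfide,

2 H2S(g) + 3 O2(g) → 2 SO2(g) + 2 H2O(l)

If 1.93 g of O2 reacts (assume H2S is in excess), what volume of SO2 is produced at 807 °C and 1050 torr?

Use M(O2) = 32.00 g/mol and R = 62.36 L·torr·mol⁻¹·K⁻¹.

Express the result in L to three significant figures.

2.58 L

n(O2) = 1.930 / 32.00 = 0.06031 mol
n(SO2) = (2/3) × 0.06031 = 0.04021 mol
V = nRT/P = 0.04021 × 62.36 × 1080.15 / 1050 = 2.579 L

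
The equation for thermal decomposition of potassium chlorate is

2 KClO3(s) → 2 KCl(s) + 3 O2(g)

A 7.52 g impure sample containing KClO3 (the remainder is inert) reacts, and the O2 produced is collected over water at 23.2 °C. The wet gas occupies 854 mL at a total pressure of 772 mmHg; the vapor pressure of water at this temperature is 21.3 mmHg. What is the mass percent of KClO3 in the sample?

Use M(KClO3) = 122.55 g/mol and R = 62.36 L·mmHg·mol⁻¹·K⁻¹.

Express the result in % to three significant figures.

P(O2) = 772 − 21.3 = 750.7 mmHg
n(O2) = PV/RT = (750.7 × 0.8540) / (62.36 × 296.35) = 0.03469 mol
n(KClO3) = (2/3) × 0.03469 = 0.02313 mol
m(KClO3) = 0.02313 × 122.55 = 2.835 g
%KClO3 = 2.835 / 7.52 × 100 = 37.70%

37.7 %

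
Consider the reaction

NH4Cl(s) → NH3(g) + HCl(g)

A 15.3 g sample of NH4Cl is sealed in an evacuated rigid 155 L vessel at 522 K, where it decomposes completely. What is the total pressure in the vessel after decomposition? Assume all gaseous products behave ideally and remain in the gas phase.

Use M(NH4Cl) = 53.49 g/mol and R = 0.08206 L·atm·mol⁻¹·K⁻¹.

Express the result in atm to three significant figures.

n(NH4Cl) = 15.3 / 53.49 = 0.2860 mol
n(gas produced) = (2/1) × 0.2860 = 0.5720 mol
P = nRT/V = 0.5720 × 0.08206 × 522 / 155 = 0.1581 atm

0.158 atm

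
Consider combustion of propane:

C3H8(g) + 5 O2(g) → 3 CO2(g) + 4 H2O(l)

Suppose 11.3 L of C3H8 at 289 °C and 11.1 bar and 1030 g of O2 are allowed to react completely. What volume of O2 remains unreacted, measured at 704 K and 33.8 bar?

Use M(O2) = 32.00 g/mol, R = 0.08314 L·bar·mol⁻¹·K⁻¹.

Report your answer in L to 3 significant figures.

n(C3H8) = PV/RT = (11.1 × 11.3) / (0.08314 × 562.15) = 2.684 mol
n(O2) = 1030 / 32.00 = 32.19 mol
For 2.684 mol C3H8, stoichiometry requires (5/1) × 2.684 = 13.42 mol O2; 32.19 mol is available, so C3H8 is limiting.
n(O2) consumed = (5/1) × 2.684 = 13.42 mol; remaining = 32.19 − 13.42 = 18.77 mol
V(O2) = nRT/P = 18.77 × 0.08314 × 704 / 33.8 = 32.50 L

32.5 L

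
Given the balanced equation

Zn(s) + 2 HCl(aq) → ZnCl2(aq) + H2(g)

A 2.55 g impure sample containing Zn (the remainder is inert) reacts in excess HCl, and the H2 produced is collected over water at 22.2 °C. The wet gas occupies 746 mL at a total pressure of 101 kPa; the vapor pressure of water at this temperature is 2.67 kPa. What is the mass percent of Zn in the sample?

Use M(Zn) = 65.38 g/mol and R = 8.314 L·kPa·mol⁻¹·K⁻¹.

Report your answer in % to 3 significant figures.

76.6 %

P(H2) = 101 − 2.67 = 98.33 kPa
n(H2) = PV/RT = (98.33 × 0.7460) / (8.314 × 295.35) = 0.02987 mol
n(Zn) = (1/1) × 0.02987 = 0.02987 mol
m(Zn) = 0.02987 × 65.38 = 1.953 g
%Zn = 1.953 / 2.55 × 100 = 76.59%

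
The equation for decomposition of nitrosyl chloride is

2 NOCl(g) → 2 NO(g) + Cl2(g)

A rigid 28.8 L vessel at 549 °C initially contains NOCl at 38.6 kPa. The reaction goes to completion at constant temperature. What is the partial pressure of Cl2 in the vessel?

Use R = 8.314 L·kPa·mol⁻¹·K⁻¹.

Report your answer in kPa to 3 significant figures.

19.3 kPa

n(NOCl)₀ = PV/RT = (38.6 × 28.8) / (8.314 × 822.15) = 0.1626 mol
n(Cl2) = (1/2) × 0.1626 = 0.08130 mol
P(Cl2) = nRT/V = 0.08130 × 8.314 × 822.15 / 28.8 = 19.30 kPa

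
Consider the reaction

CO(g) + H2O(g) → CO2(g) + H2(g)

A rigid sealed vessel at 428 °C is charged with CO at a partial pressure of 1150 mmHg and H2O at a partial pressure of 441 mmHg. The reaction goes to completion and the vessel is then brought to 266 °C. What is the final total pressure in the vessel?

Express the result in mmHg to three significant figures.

Because the vessel is rigid and T is held at 428 °C, work the stoichiometry in partial pressures (P_i = n_iRT/V).
P(H2O) required for 1150 mmHg of CO = (1/1) × 1150 = 1150 mmHg; available 441 mmHg, so H2O is limiting.
P(CO) remaining = 1150 − (1/1) × 441 = 709.0 mmHg
P(gaseous products) = (1+1)/1 × 441 = 882.0 mmHg
P_total at 428 °C = 709.0 + 882.0 = 1591 mmHg
Scaling to 266 °C: P = 1591 × 539.15/701.15 = 1223 mmHg

1220 mmHg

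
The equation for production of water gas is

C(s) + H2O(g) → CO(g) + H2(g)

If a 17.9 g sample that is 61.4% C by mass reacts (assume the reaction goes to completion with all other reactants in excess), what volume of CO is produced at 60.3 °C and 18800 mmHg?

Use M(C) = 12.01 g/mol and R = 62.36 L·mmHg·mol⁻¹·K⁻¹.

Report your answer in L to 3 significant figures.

1.01 L

mass of C = 17.9 × 61.4/100 = 10.99 g
n(C) = 10.99 / 12.01 = 0.9151 mol
n(CO) = (1/1) × 0.9151 = 0.9151 mol
V = nRT/P = 0.9151 × 62.36 × 333.45 / 18800 = 1.012 L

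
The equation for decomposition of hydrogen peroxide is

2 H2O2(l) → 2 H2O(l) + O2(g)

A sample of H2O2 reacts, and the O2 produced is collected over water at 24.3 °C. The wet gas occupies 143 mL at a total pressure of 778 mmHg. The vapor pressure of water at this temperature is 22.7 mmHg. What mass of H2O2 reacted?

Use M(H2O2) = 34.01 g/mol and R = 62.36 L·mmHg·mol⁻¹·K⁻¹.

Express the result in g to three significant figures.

0.396 g

P(O2) = 778 − 22.7 = 755.3 mmHg
n(O2) = PV/RT = (755.3 × 0.1430) / (62.36 × 297.45) = 0.005823 mol
n(H2O2) = (2/1) × 0.005823 = 0.01165 mol
m(H2O2) = 0.01165 × 34.01 = 0.3962 g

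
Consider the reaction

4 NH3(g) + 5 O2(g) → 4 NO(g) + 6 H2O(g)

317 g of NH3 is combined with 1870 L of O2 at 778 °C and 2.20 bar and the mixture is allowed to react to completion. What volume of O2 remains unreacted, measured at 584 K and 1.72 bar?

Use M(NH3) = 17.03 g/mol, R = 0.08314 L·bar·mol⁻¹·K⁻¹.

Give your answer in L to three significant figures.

672 L

n(NH3) = 317 / 17.03 = 18.61 mol
n(O2) = PV/RT = (2.20 × 1870) / (0.08314 × 1051.15) = 47.07 mol
For 18.61 mol NH3, stoichiometry requires (5/4) × 18.61 = 23.26 mol O2; 47.07 mol is available, so NH3 is limiting.
n(O2) consumed = (5/4) × 18.61 = 23.26 mol; remaining = 47.07 − 23.26 = 23.81 mol
V(O2) = nRT/P = 23.81 × 0.08314 × 584 / 1.72 = 672.1 L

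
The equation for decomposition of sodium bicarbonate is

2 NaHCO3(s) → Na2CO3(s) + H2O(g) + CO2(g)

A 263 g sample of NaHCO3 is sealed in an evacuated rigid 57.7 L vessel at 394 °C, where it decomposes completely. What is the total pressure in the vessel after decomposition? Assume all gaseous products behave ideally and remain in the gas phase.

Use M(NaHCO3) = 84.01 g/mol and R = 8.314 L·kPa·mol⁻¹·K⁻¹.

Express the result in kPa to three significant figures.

n(NaHCO3) = 263 / 84.01 = 3.131 mol
n(gas produced) = (2/2) × 3.131 = 3.131 mol
P = nRT/V = 3.131 × 8.314 × 667.15 / 57.7 = 301.0 kPa

301 kPa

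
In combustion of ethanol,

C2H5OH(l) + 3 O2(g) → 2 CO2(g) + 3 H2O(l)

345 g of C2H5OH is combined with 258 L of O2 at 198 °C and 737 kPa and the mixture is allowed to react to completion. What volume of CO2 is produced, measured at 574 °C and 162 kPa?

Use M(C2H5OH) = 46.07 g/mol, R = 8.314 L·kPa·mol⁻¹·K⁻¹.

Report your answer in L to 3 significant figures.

n(C2H5OH) = 345 / 46.07 = 7.489 mol
n(O2) = PV/RT = (737 × 258) / (8.314 × 471.15) = 48.54 mol
For 7.489 mol C2H5OH, stoichiometry requires (3/1) × 7.489 = 22.47 mol O2; 48.54 mol is available, so C2H5OH is limiting.
n(CO2) = (2/1) × 7.489 = 14.98 mol
V(CO2) = nRT/P = 14.98 × 8.314 × 847.15 / 162 = 651.3 L

651 L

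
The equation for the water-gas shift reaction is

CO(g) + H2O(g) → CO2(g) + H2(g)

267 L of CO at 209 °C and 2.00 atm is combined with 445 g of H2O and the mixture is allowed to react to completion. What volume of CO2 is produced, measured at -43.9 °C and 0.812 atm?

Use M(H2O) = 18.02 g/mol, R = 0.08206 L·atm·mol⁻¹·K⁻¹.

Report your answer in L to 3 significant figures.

n(CO) = PV/RT = (2.00 × 267) / (0.08206 × 482.15) = 13.50 mol
n(H2O) = 445 / 18.02 = 24.69 mol
For 13.50 mol CO, stoichiometry requires (1/1) × 13.50 = 13.50 mol H2O; 24.69 mol is available, so CO is limiting.
n(CO2) = (1/1) × 13.50 = 13.50 mol
V(CO2) = nRT/P = 13.50 × 0.08206 × 229.25 / 0.812 = 312.8 L

313 L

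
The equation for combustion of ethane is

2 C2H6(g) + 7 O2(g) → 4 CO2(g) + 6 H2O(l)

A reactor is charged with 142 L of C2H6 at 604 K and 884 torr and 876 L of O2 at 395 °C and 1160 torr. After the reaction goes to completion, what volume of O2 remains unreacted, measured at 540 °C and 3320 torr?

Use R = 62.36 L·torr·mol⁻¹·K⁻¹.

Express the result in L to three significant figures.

n(C2H6) = PV/RT = (884 × 142) / (62.36 × 604) = 3.333 mol
n(O2) = PV/RT = (1160 × 876) / (62.36 × 668.15) = 24.39 mol
For 3.333 mol C2H6, stoichiometry requires (7/2) × 3.333 = 11.67 mol O2; 24.39 mol is available, so C2H6 is limiting.
n(O2) consumed = (7/2) × 3.333 = 11.67 mol; remaining = 24.39 − 11.67 = 12.72 mol
V(O2) = nRT/P = 12.72 × 62.36 × 813.15 / 3320 = 194.3 L

194 L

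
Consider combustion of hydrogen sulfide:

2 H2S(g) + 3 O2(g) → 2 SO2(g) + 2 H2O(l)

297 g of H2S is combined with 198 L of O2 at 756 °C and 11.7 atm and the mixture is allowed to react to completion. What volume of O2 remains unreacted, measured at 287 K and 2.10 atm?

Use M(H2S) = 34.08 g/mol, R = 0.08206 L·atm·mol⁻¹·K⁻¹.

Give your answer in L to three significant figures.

n(H2S) = 297 / 34.08 = 8.715 mol
n(O2) = PV/RT = (11.7 × 198) / (0.08206 × 1029.15) = 27.43 mol
For 8.715 mol H2S, stoichiometry requires (3/2) × 8.715 = 13.07 mol O2; 27.43 mol is available, so H2S is limiting.
n(O2) consumed = (3/2) × 8.715 = 13.07 mol; remaining = 27.43 − 13.07 = 14.36 mol
V(O2) = nRT/P = 14.36 × 0.08206 × 287 / 2.10 = 161.0 L

161 L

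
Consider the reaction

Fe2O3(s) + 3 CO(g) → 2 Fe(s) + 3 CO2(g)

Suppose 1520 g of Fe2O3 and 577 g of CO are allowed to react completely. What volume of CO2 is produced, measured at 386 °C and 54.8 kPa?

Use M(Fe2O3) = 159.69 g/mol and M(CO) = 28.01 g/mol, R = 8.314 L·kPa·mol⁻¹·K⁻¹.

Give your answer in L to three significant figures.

2060 L

n(Fe2O3) = 1520 / 159.69 = 9.518 mol
n(CO) = 577 / 28.01 = 20.60 mol
For 9.518 mol Fe2O3, stoichiometry requires (3/1) × 9.518 = 28.55 mol CO; 20.60 mol is available, so CO is limiting.
n(CO2) = (3/3) × 20.60 = 20.60 mol
V(CO2) = nRT/P = 20.60 × 8.314 × 659.15 / 54.8 = 2060 L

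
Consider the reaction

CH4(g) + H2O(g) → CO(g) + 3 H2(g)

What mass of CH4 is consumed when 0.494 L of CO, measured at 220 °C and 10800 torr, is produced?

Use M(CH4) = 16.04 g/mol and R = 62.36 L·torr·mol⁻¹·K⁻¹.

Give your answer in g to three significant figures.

n(CO) = PV/RT = (10800 × 0.494) / (62.36 × 493.15) = 0.1735 mol
n(CH4) = (1/1) × 0.1735 = 0.1735 mol
m(CH4) = 0.1735 × 16.04 = 2.783 g

2.78 g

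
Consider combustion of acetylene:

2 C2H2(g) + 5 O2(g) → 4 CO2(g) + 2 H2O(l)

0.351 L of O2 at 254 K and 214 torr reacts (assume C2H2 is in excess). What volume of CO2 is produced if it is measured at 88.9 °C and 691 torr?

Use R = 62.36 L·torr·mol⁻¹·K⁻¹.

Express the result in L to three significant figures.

n(O2) = PV/RT = (214 × 0.351) / (62.36 × 254) = 0.004742 mol
n(CO2) = (4/5) × 0.004742 = 0.003794 mol
V = nRT/P = 0.003794 × 62.36 × 362.05 / 691 = 0.1240 L

0.124 L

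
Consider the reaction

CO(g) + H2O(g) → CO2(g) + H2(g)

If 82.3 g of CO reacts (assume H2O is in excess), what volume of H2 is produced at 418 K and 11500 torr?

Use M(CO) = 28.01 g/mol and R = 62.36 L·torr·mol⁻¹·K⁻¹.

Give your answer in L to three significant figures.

n(CO) = 82.30 / 28.01 = 2.938 mol
n(H2) = (1/1) × 2.938 = 2.938 mol
V = nRT/P = 2.938 × 62.36 × 418 / 11500 = 6.659 L

6.66 L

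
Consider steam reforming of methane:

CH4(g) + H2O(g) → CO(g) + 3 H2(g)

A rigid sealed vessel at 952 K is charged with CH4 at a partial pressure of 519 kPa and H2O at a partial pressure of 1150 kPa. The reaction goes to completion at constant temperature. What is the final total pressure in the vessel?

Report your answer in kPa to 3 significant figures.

At constant V, partial pressures at 952 K are proportional to moles, so apply stoichiometry directly to pressures.
P(H2O) required for 519 kPa of CH4 = (1/1) × 519 = 519.0 kPa; available 1150 kPa, so CH4 is limiting.
P(H2O) remaining = 1150 − (1/1) × 519 = 631.0 kPa
P(gaseous products) = (1+3)/1 × 519 = 2076 kPa
P_total at 952 K = 631.0 + 2076 = 2707 kPa

2710 kPa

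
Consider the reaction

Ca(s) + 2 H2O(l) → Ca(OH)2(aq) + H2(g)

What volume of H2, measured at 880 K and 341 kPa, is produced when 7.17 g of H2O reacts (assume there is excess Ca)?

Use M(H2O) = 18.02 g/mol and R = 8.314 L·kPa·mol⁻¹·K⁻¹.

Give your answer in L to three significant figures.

4.27 L

n(H2O) = 7.170 / 18.02 = 0.3979 mol
n(H2) = (1/2) × 0.3979 = 0.1989 mol
V = nRT/P = 0.1989 × 8.314 × 880 / 341 = 4.267 L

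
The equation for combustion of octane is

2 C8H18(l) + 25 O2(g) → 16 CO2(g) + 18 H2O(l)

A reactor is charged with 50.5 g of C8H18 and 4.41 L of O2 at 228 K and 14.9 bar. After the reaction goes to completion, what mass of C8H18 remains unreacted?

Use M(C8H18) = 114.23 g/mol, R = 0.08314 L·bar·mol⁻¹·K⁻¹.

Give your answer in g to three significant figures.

n(C8H18) = 50.5 / 114.23 = 0.4421 mol
n(O2) = PV/RT = (14.9 × 4.41) / (0.08314 × 228) = 3.466 mol
For 0.4421 mol C8H18, stoichiometry requires (25/2) × 0.4421 = 5.526 mol O2; 3.466 mol is available, so O2 is limiting.
n(C8H18) consumed = (2/25) × 3.466 = 0.2773 mol; remaining = 0.4421 − 0.2773 = 0.1648 mol
m(C8H18) = 0.1648 × 114.23 = 18.83 g

18.8 g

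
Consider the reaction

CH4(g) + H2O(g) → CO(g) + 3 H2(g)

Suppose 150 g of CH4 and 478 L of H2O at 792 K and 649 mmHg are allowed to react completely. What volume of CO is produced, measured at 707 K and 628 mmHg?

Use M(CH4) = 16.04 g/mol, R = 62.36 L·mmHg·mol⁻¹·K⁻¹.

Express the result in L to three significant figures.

n(CH4) = 150 / 16.04 = 9.352 mol
n(H2O) = PV/RT = (649 × 478) / (62.36 × 792) = 6.281 mol
For 9.352 mol CH4, stoichiometry requires (1/1) × 9.352 = 9.352 mol H2O; 6.281 mol is available, so H2O is limiting.
n(CO) = (1/1) × 6.281 = 6.281 mol
V(CO) = nRT/P = 6.281 × 62.36 × 707 / 628 = 441.0 L

441 L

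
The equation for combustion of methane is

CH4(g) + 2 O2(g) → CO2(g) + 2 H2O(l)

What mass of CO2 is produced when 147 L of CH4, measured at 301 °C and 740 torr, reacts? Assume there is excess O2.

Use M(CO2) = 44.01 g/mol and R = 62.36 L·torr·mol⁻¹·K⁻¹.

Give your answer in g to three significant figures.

134 g

n(CH4) = PV/RT = (740 × 147) / (62.36 × 574.15) = 3.038 mol
n(CO2) = (1/1) × 3.038 = 3.038 mol
m(CO2) = 3.038 × 44.01 = 133.7 g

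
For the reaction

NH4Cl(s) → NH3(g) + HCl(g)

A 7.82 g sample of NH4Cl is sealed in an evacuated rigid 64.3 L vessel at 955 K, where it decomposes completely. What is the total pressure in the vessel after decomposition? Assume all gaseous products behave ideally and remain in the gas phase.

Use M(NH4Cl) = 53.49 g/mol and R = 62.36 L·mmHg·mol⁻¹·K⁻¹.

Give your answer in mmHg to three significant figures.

n(NH4Cl) = 7.82 / 53.49 = 0.1462 mol
n(gas produced) = (2/1) × 0.1462 = 0.2924 mol
P = nRT/V = 0.2924 × 62.36 × 955 / 64.3 = 270.8 mmHg

271 mmHg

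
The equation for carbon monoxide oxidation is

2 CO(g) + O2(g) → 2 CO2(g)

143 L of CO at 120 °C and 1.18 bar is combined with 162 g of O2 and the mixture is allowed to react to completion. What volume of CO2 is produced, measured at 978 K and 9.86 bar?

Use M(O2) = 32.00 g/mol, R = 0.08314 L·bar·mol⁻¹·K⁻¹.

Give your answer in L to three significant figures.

n(CO) = PV/RT = (1.18 × 143) / (0.08314 × 393.15) = 5.162 mol
n(O2) = 162 / 32.00 = 5.062 mol
For 5.162 mol CO, stoichiometry requires (1/2) × 5.162 = 2.581 mol O2; 5.062 mol is available, so CO is limiting.
n(CO2) = (2/2) × 5.162 = 5.162 mol
V(CO2) = nRT/P = 5.162 × 0.08314 × 978 / 9.86 = 42.57 L

42.6 L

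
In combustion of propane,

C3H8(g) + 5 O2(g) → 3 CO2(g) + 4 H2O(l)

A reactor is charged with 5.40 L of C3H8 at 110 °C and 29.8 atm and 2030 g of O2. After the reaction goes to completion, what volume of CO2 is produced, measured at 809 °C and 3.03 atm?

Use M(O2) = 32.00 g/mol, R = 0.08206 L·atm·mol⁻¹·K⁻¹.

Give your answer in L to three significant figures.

450 L

n(C3H8) = PV/RT = (29.8 × 5.40) / (0.08206 × 383.15) = 5.118 mol
n(O2) = 2030 / 32.00 = 63.44 mol
For 5.118 mol C3H8, stoichiometry requires (5/1) × 5.118 = 25.59 mol O2; 63.44 mol is available, so C3H8 is limiting.
n(CO2) = (3/1) × 5.118 = 15.35 mol
V(CO2) = nRT/P = 15.35 × 0.08206 × 1082.15 / 3.03 = 449.9 L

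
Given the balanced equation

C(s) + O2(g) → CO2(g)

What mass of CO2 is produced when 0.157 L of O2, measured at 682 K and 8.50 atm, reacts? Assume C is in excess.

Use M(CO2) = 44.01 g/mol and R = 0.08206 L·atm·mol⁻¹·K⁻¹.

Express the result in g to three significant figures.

n(O2) = PV/RT = (8.50 × 0.157) / (0.08206 × 682) = 0.02385 mol
n(CO2) = (1/1) × 0.02385 = 0.02385 mol
m(CO2) = 0.02385 × 44.01 = 1.050 g

1.05 g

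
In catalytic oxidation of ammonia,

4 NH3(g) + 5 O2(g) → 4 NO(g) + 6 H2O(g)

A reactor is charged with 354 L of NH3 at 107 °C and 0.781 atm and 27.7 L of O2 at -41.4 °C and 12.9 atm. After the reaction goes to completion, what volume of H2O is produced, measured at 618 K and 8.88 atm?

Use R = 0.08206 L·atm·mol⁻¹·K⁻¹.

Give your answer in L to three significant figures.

75.9 L

n(NH3) = PV/RT = (0.781 × 354) / (0.08206 × 380.15) = 8.863 mol
n(O2) = PV/RT = (12.9 × 27.7) / (0.08206 × 231.75) = 18.79 mol
For 8.863 mol NH3, stoichiometry requires (5/4) × 8.863 = 11.08 mol O2; 18.79 mol is available, so NH3 is limiting.
n(H2O) = (6/4) × 8.863 = 13.29 mol
V(H2O) = nRT/P = 13.29 × 0.08206 × 618 / 8.88 = 75.90 L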